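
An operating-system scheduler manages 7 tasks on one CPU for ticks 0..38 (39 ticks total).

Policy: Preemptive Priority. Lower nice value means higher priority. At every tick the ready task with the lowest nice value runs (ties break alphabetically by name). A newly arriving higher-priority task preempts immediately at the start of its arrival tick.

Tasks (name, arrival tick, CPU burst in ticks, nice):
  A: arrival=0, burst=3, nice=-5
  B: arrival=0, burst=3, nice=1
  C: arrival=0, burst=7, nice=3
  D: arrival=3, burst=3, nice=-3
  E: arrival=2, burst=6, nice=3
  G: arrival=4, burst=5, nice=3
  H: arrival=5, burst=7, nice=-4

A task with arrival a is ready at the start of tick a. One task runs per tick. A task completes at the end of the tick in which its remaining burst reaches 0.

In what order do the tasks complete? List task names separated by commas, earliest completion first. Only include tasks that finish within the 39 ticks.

t=0: ready={A,B,C} → run A
t=1: ready={A,B,C} → run A
t=2: ready={A,B,C,E} → run A
t=3: ready={B,C,D,E} → run D
t=4: ready={B,C,D,E,G} → run D
t=5: ready={B,C,D,E,G,H} → run H
t=6: ready={B,C,D,E,G,H} → run H
t=7: ready={B,C,D,E,G,H} → run H
t=8: ready={B,C,D,E,G,H} → run H
t=9: ready={B,C,D,E,G,H} → run H
t=10: ready={B,C,D,E,G,H} → run H
t=11: ready={B,C,D,E,G,H} → run H
t=12: ready={B,C,D,E,G} → run D
t=13: ready={B,C,E,G} → run B
t=14: ready={B,C,E,G} → run B
t=15: ready={B,C,E,G} → run B
t=16: ready={C,E,G} → run C
t=17: ready={C,E,G} → run C
t=18: ready={C,E,G} → run C
t=19: ready={C,E,G} → run C
t=20: ready={C,E,G} → run C
t=21: ready={C,E,G} → run C
t=22: ready={C,E,G} → run C
t=23: ready={E,G} → run E
t=24: ready={E,G} → run E
t=25: ready={E,G} → run E
t=26: ready={E,G} → run E
t=27: ready={E,G} → run E
t=28: ready={E,G} → run E
t=29: ready={G} → run G
t=30: ready={G} → run G
t=31: ready={G} → run G
t=32: ready={G} → run G
t=33: ready={G} → run G
t=34: (idle)
t=35: (idle)
t=36: (idle)
t=37: (idle)
t=38: (idle)

completion order = A, H, D, B, C, E, G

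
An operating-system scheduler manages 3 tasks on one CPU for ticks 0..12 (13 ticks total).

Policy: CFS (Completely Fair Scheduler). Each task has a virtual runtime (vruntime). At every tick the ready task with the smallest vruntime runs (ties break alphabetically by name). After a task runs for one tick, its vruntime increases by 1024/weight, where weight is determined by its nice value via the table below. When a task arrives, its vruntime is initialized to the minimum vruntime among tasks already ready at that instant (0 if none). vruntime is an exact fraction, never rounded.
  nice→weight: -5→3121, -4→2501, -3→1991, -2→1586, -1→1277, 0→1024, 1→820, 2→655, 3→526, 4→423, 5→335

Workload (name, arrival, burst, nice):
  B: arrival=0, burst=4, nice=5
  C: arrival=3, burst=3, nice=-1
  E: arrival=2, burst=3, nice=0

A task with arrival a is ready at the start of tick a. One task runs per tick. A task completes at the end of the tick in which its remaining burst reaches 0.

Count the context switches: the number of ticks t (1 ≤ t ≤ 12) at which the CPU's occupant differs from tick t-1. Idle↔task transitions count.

t=0: vr[B=0] → run B
t=1: vr[B=1024/335] → run B
t=2: vr[B=2048/335 E=2048/335] → run B
t=3: vr[B=3072/335 C=2048/335 E=2048/335] → run C
t=4: vr[B=3072/335 C=2958336/427795 E=2048/335] → run E
t=5: vr[B=3072/335 C=2958336/427795 E=2383/335] → run C
t=6: vr[B=3072/335 C=3301376/427795 E=2383/335] → run E
t=7: vr[B=3072/335 C=3301376/427795 E=2718/335] → run C
t=8: vr[B=3072/335 E=2718/335] → run E
t=9: vr[B=3072/335] → run B
t=10: (idle)
t=11: (idle)
t=12: (idle)

context switches = 8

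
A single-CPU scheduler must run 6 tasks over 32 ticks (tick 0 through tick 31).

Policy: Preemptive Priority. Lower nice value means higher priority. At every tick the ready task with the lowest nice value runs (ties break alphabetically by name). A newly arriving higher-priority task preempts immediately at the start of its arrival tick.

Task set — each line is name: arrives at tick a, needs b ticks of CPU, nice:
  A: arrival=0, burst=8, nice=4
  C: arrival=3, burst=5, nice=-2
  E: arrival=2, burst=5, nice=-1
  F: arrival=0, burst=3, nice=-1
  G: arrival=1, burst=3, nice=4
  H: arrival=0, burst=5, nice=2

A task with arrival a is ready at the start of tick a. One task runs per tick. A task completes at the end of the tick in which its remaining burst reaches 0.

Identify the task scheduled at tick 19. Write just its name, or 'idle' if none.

t=0: ready={A,F,H} → run F
t=1: ready={A,F,G,H} → run F
t=2: ready={A,E,F,G,H} → run E
t=3: ready={A,C,E,F,G,H} → run C
t=4: ready={A,C,E,F,G,H} → run C
t=5: ready={A,C,E,F,G,H} → run C
t=6: ready={A,C,E,F,G,H} → run C
t=7: ready={A,C,E,F,G,H} → run C
t=8: ready={A,E,F,G,H} → run E
t=9: ready={A,E,F,G,H} → run E
t=10: ready={A,E,F,G,H} → run E
t=11: ready={A,E,F,G,H} → run E
t=12: ready={A,F,G,H} → run F
t=13: ready={A,G,H} → run H
t=14: ready={A,G,H} → run H
t=15: ready={A,G,H} → run H
t=16: ready={A,G,H} → run H
t=17: ready={A,G,H} → run H
t=18: ready={A,G} → run A
t=19: ready={A,G} → run A
t=20: ready={A,G} → run A
t=21: ready={A,G} → run A
t=22: ready={A,G} → run A
t=23: ready={A,G} → run A
t=24: ready={A,G} → run A
t=25: ready={A,G} → run A
t=26: ready={G} → run G
t=27: ready={G} → run G
t=28: ready={G} → run G
t=29: (idle)
t=30: (idle)
t=31: (idle)

running at tick 19 = A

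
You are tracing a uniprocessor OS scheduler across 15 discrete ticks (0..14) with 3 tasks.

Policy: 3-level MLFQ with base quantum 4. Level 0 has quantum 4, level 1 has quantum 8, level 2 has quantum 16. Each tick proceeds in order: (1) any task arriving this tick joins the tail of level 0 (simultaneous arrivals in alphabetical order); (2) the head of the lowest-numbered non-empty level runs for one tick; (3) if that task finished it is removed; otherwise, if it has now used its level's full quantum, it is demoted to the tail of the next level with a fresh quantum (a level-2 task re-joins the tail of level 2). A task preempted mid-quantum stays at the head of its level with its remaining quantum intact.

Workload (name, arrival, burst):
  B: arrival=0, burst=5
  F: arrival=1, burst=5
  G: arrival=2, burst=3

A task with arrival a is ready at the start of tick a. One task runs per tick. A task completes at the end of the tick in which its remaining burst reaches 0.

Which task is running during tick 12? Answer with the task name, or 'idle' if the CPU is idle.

t=0: L0/L1/L2 = B/-/- → run B
t=1: L0/L1/L2 = BF/-/- → run B
t=2: L0/L1/L2 = BFG/-/- → run B
t=3: L0/L1/L2 = BFG/-/- → run B
t=4: L0/L1/L2 = FG/B/- → run F
t=5: L0/L1/L2 = FG/B/- → run F
t=6: L0/L1/L2 = FG/B/- → run F
t=7: L0/L1/L2 = FG/B/- → run F
t=8: L0/L1/L2 = G/BF/- → run G
t=9: L0/L1/L2 = G/BF/- → run G
t=10: L0/L1/L2 = G/BF/- → run G
t=11: L0/L1/L2 = -/BF/- → run B
t=12: L0/L1/L2 = -/F/- → run F
t=13: (idle)
t=14: (idle)

running at tick 12 = F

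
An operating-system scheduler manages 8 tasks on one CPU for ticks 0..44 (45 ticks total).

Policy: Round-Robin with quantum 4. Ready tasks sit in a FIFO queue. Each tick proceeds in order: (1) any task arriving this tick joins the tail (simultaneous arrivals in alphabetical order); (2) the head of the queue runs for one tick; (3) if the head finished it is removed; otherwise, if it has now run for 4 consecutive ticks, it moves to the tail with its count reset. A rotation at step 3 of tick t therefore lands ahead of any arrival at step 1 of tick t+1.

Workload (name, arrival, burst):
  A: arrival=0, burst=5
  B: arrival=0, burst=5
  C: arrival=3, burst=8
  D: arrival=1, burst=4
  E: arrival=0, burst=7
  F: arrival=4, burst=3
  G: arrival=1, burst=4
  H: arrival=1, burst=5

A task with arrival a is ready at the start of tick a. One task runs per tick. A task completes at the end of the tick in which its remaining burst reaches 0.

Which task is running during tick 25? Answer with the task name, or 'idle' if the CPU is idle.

running at tick 25 = C

t=0: queue=[A,B,E] q_used=0 → run A
t=1: queue=[A,B,E,D,G,H] q_used=1 → run A
t=2: queue=[A,B,E,D,G,H] q_used=2 → run A
t=3: queue=[A,B,E,D,G,H,C] q_used=3 → run A
t=4: queue=[B,E,D,G,H,C,A,F] q_used=0 → run B
t=5: queue=[B,E,D,G,H,C,A,F] q_used=1 → run B
t=6: queue=[B,E,D,G,H,C,A,F] q_used=2 → run B
t=7: queue=[B,E,D,G,H,C,A,F] q_used=3 → run B
t=8: queue=[E,D,G,H,C,A,F,B] q_used=0 → run E
t=9: queue=[E,D,G,H,C,A,F,B] q_used=1 → run E
t=10: queue=[E,D,G,H,C,A,F,B] q_used=2 → run E
t=11: queue=[E,D,G,H,C,A,F,B] q_used=3 → run E
t=12: queue=[D,G,H,C,A,F,B,E] q_used=0 → run D
t=13: queue=[D,G,H,C,A,F,B,E] q_used=1 → run D
t=14: queue=[D,G,H,C,A,F,B,E] q_used=2 → run D
t=15: queue=[D,G,H,C,A,F,B,E] q_used=3 → run D
t=16: queue=[G,H,C,A,F,B,E] q_used=0 → run G
t=17: queue=[G,H,C,A,F,B,E] q_used=1 → run G
t=18: queue=[G,H,C,A,F,B,E] q_used=2 → run G
t=19: queue=[G,H,C,A,F,B,E] q_used=3 → run G
t=20: queue=[H,C,A,F,B,E] q_used=0 → run H
t=21: queue=[H,C,A,F,B,E] q_used=1 → run H
t=22: queue=[H,C,A,F,B,E] q_used=2 → run H
t=23: queue=[H,C,A,F,B,E] q_used=3 → run H
t=24: queue=[C,A,F,B,E,H] q_used=0 → run C
t=25: queue=[C,A,F,B,E,H] q_used=1 → run C
t=26: queue=[C,A,F,B,E,H] q_used=2 → run C
t=27: queue=[C,A,F,B,E,H] q_used=3 → run C
t=28: queue=[A,F,B,E,H,C] q_used=0 → run A
t=29: queue=[F,B,E,H,C] q_used=0 → run F
t=30: queue=[F,B,E,H,C] q_used=1 → run F
t=31: queue=[F,B,E,H,C] q_used=2 → run F
t=32: queue=[B,E,H,C] q_used=0 → run B
t=33: queue=[E,H,C] q_used=0 → run E
t=34: queue=[E,H,C] q_used=1 → run E
t=35: queue=[E,H,C] q_used=2 → run E
t=36: queue=[H,C] q_used=0 → run H
t=37: queue=[C] q_used=0 → run C
t=38: queue=[C] q_used=1 → run C
t=39: queue=[C] q_used=2 → run C
t=40: queue=[C] q_used=3 → run C
t=41: (idle)
t=42: (idle)
t=43: (idle)
t=44: (idle)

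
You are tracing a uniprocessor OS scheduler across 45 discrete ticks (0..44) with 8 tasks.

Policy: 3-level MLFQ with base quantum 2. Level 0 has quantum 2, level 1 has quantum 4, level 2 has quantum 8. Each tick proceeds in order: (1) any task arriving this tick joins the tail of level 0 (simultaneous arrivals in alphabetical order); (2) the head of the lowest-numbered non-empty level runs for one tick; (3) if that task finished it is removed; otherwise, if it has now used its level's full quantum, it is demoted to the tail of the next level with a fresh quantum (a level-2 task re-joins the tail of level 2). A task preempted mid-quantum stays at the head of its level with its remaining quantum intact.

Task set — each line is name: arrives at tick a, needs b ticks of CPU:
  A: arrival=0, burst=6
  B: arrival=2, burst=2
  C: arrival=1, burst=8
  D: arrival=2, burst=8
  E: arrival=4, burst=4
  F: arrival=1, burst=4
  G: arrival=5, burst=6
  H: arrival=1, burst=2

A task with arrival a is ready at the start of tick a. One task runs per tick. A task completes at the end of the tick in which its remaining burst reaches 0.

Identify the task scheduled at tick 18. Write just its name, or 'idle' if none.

running at tick 18 = A

t=0: L0/L1/L2 = A/-/- → run A
t=1: L0/L1/L2 = ACFH/-/- → run A
t=2: L0/L1/L2 = CFHBD/A/- → run C
t=3: L0/L1/L2 = CFHBD/A/- → run C
t=4: L0/L1/L2 = FHBDE/AC/- → run F
t=5: L0/L1/L2 = FHBDEG/AC/- → run F
t=6: L0/L1/L2 = HBDEG/ACF/- → run H
t=7: L0/L1/L2 = HBDEG/ACF/- → run H
t=8: L0/L1/L2 = BDEG/ACF/- → run B
t=9: L0/L1/L2 = BDEG/ACF/- → run B
t=10: L0/L1/L2 = DEG/ACF/- → run D
t=11: L0/L1/L2 = DEG/ACF/- → run D
t=12: L0/L1/L2 = EG/ACFD/- → run E
t=13: L0/L1/L2 = EG/ACFD/- → run E
t=14: L0/L1/L2 = G/ACFDE/- → run G
t=15: L0/L1/L2 = G/ACFDE/- → run G
t=16: L0/L1/L2 = -/ACFDEG/- → run A
t=17: L0/L1/L2 = -/ACFDEG/- → run A
t=18: L0/L1/L2 = -/ACFDEG/- → run A
t=19: L0/L1/L2 = -/ACFDEG/- → run A
t=20: L0/L1/L2 = -/CFDEG/- → run C
t=21: L0/L1/L2 = -/CFDEG/- → run C
t=22: L0/L1/L2 = -/CFDEG/- → run C
t=23: L0/L1/L2 = -/CFDEG/- → run C
t=24: L0/L1/L2 = -/FDEG/C → run F
t=25: L0/L1/L2 = -/FDEG/C → run F
t=26: L0/L1/L2 = -/DEG/C → run D
t=27: L0/L1/L2 = -/DEG/C → run D
t=28: L0/L1/L2 = -/DEG/C → run D
t=29: L0/L1/L2 = -/DEG/C → run D
t=30: L0/L1/L2 = -/EG/CD → run E
t=31: L0/L1/L2 = -/EG/CD → run E
t=32: L0/L1/L2 = -/G/CD → run G
t=33: L0/L1/L2 = -/G/CD → run G
t=34: L0/L1/L2 = -/G/CD → run G
t=35: L0/L1/L2 = -/G/CD → run G
t=36: L0/L1/L2 = -/-/CD → run C
t=37: L0/L1/L2 = -/-/CD → run C
t=38: L0/L1/L2 = -/-/D → run D
t=39: L0/L1/L2 = -/-/D → run D
t=40: (idle)
t=41: (idle)
t=42: (idle)
t=43: (idle)
t=44: (idle)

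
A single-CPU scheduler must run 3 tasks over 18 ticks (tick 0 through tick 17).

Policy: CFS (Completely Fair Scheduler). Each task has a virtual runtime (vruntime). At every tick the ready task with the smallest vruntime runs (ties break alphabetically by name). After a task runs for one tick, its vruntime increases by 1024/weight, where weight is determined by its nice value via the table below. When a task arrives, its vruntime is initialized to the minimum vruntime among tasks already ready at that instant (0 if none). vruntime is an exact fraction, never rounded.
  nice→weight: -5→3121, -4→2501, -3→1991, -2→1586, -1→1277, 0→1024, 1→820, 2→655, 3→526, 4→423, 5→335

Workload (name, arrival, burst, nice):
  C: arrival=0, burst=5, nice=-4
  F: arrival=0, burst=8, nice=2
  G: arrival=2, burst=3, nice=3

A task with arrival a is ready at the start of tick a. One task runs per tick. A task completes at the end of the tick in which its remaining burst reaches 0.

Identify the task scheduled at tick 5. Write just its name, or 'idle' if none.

running at tick 5 = C

t=0: vr[C=0 F=0] → run C
t=1: vr[C=1024/2501 F=0] → run F
t=2: vr[C=1024/2501 F=1024/655 G=1024/2501] → run C
t=3: vr[C=2048/2501 F=1024/655 G=1024/2501] → run G
t=4: vr[C=2048/2501 F=1024/655 G=1549824/657763] → run C
t=5: vr[C=3072/2501 F=1024/655 G=1549824/657763] → run C
t=6: vr[C=4096/2501 F=1024/655 G=1549824/657763] → run F
t=7: vr[C=4096/2501 F=2048/655 G=1549824/657763] → run C
t=8: vr[F=2048/655 G=1549824/657763] → run G
t=9: vr[F=2048/655 G=2830336/657763] → run F
t=10: vr[F=3072/655 G=2830336/657763] → run G
t=11: vr[F=3072/655] → run F
t=12: vr[F=4096/655] → run F
t=13: vr[F=1024/131] → run F
t=14: vr[F=6144/655] → run F
t=15: vr[F=7168/655] → run F
t=16: (idle)
t=17: (idle)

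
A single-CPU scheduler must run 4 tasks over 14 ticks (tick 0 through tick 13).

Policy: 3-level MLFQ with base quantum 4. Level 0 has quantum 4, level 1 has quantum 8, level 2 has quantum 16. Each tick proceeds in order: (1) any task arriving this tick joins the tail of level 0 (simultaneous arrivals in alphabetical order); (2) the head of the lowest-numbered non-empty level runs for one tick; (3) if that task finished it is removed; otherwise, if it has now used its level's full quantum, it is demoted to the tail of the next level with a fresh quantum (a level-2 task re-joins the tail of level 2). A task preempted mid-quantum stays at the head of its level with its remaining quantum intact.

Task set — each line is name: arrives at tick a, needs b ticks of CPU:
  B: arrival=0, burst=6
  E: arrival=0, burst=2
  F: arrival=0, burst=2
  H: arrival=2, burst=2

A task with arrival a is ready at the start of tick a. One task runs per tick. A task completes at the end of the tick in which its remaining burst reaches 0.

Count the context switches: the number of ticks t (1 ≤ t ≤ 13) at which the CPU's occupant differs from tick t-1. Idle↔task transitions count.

context switches = 5

t=0: L0/L1/L2 = BEF/-/- → run B
t=1: L0/L1/L2 = BEF/-/- → run B
t=2: L0/L1/L2 = BEFH/-/- → run B
t=3: L0/L1/L2 = BEFH/-/- → run B
t=4: L0/L1/L2 = EFH/B/- → run E
t=5: L0/L1/L2 = EFH/B/- → run E
t=6: L0/L1/L2 = FH/B/- → run F
t=7: L0/L1/L2 = FH/B/- → run F
t=8: L0/L1/L2 = H/B/- → run H
t=9: L0/L1/L2 = H/B/- → run H
t=10: L0/L1/L2 = -/B/- → run B
t=11: L0/L1/L2 = -/B/- → run B
t=12: (idle)
t=13: (idle)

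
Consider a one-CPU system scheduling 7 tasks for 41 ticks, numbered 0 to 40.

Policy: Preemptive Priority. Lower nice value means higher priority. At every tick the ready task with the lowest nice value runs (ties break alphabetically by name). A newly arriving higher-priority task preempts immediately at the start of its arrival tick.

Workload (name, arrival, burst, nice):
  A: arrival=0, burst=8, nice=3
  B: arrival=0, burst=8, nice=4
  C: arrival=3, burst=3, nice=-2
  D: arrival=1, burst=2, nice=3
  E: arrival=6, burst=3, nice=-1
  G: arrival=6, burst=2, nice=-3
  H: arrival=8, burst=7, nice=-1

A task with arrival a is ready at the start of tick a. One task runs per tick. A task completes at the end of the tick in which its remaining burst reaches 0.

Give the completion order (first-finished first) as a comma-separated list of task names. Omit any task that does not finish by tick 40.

completion order = C, G, E, H, A, D, B

t=0: ready={A,B} → run A
t=1: ready={A,B,D} → run A
t=2: ready={A,B,D} → run A
t=3: ready={A,B,C,D} → run C
t=4: ready={A,B,C,D} → run C
t=5: ready={A,B,C,D} → run C
t=6: ready={A,B,D,E,G} → run G
t=7: ready={A,B,D,E,G} → run G
t=8: ready={A,B,D,E,H} → run E
t=9: ready={A,B,D,E,H} → run E
t=10: ready={A,B,D,E,H} → run E
t=11: ready={A,B,D,H} → run H
t=12: ready={A,B,D,H} → run H
t=13: ready={A,B,D,H} → run H
t=14: ready={A,B,D,H} → run H
t=15: ready={A,B,D,H} → run H
t=16: ready={A,B,D,H} → run H
t=17: ready={A,B,D,H} → run H
t=18: ready={A,B,D} → run A
t=19: ready={A,B,D} → run A
t=20: ready={A,B,D} → run A
t=21: ready={A,B,D} → run A
t=22: ready={A,B,D} → run A
t=23: ready={B,D} → run D
t=24: ready={B,D} → run D
t=25: ready={B} → run B
t=26: ready={B} → run B
t=27: ready={B} → run B
t=28: ready={B} → run B
t=29: ready={B} → run B
t=30: ready={B} → run B
t=31: ready={B} → run B
t=32: ready={B} → run B
t=33: (idle)
t=34: (idle)
t=35: (idle)
t=36: (idle)
t=37: (idle)
t=38: (idle)
t=39: (idle)
t=40: (idle)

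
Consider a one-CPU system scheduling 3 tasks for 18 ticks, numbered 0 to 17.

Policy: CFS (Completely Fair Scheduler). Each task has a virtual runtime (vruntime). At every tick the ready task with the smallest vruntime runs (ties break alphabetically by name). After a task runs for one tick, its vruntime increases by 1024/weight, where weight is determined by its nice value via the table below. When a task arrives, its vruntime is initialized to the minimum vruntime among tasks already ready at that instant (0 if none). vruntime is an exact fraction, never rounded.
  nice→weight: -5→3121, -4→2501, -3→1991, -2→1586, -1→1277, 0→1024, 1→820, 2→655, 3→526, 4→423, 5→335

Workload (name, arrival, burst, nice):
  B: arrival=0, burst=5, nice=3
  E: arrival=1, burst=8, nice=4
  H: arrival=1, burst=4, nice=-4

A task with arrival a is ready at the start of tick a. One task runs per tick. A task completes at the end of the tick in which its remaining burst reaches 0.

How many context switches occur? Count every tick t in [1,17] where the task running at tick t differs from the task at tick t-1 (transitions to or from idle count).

t=0: vr[B=0] → run B
t=1: vr[B=512/263 E=512/263 H=512/263] → run B
t=2: vr[B=1024/263 E=512/263 H=512/263] → run E
t=3: vr[B=1024/263 E=485888/111249 H=512/263] → run H
t=4: vr[B=1024/263 E=485888/111249 H=1549824/657763] → run H
t=5: vr[B=1024/263 E=485888/111249 H=1819136/657763] → run H
t=6: vr[B=1024/263 E=485888/111249 H=2088448/657763] → run H
t=7: vr[B=1024/263 E=485888/111249] → run B
t=8: vr[B=1536/263 E=485888/111249] → run E
t=9: vr[B=1536/263 E=755200/111249] → run B
t=10: vr[B=2048/263 E=755200/111249] → run E
t=11: vr[B=2048/263 E=341504/37083] → run B
t=12: vr[E=341504/37083] → run E
t=13: vr[E=1293824/111249] → run E
t=14: vr[E=1563136/111249] → run E
t=15: vr[E=610816/37083] → run E
t=16: vr[E=2101760/111249] → run E
t=17: (idle)

context switches = 9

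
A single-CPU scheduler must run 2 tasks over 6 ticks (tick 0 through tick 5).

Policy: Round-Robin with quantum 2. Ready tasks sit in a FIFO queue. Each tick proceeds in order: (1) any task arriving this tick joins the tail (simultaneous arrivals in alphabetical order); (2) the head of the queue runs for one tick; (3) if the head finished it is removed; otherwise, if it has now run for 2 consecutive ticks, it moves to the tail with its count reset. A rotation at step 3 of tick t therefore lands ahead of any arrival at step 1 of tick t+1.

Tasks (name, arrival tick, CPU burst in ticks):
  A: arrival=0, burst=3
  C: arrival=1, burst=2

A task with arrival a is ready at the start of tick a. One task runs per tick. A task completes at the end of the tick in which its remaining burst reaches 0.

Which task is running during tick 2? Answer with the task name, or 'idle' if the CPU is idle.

t=0: queue=[A] q_used=0 → run A
t=1: queue=[A,C] q_used=1 → run A
t=2: queue=[C,A] q_used=0 → run C
t=3: queue=[C,A] q_used=1 → run C
t=4: queue=[A] q_used=0 → run A
t=5: (idle)

running at tick 2 = C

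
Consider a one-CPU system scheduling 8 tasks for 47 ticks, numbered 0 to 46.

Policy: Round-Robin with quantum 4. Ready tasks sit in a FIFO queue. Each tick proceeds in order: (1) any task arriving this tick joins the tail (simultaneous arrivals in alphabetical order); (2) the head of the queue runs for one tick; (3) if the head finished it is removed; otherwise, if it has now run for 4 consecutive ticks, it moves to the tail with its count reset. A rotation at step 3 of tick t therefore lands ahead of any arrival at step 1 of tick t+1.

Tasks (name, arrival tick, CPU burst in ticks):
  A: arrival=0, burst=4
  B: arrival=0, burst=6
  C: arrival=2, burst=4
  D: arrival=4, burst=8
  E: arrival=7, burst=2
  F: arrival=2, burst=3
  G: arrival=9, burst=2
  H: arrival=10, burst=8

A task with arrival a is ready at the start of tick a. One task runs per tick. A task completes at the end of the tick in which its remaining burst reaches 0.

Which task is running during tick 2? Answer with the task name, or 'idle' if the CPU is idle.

running at tick 2 = A

t=0: queue=[A,B] q_used=0 → run A
t=1: queue=[A,B] q_used=1 → run A
t=2: queue=[A,B,C,F] q_used=2 → run A
t=3: queue=[A,B,C,F] q_used=3 → run A
t=4: queue=[B,C,F,D] q_used=0 → run B
t=5: queue=[B,C,F,D] q_used=1 → run B
t=6: queue=[B,C,F,D] q_used=2 → run B
t=7: queue=[B,C,F,D,E] q_used=3 → run B
t=8: queue=[C,F,D,E,B] q_used=0 → run C
t=9: queue=[C,F,D,E,B,G] q_used=1 → run C
t=10: queue=[C,F,D,E,B,G,H] q_used=2 → run C
t=11: queue=[C,F,D,E,B,G,H] q_used=3 → run C
t=12: queue=[F,D,E,B,G,H] q_used=0 → run F
t=13: queue=[F,D,E,B,G,H] q_used=1 → run F
t=14: queue=[F,D,E,B,G,H] q_used=2 → run F
t=15: queue=[D,E,B,G,H] q_used=0 → run D
t=16: queue=[D,E,B,G,H] q_used=1 → run D
t=17: queue=[D,E,B,G,H] q_used=2 → run D
t=18: queue=[D,E,B,G,H] q_used=3 → run D
t=19: queue=[E,B,G,H,D] q_used=0 → run E
t=20: queue=[E,B,G,H,D] q_used=1 → run E
t=21: queue=[B,G,H,D] q_used=0 → run B
t=22: queue=[B,G,H,D] q_used=1 → run B
t=23: queue=[G,H,D] q_used=0 → run G
t=24: queue=[G,H,D] q_used=1 → run G
t=25: queue=[H,D] q_used=0 → run H
t=26: queue=[H,D] q_used=1 → run H
t=27: queue=[H,D] q_used=2 → run H
t=28: queue=[H,D] q_used=3 → run H
t=29: queue=[D,H] q_used=0 → run D
t=30: queue=[D,H] q_used=1 → run D
t=31: queue=[D,H] q_used=2 → run D
t=32: queue=[D,H] q_used=3 → run D
t=33: queue=[H] q_used=0 → run H
t=34: queue=[H] q_used=1 → run H
t=35: queue=[H] q_used=2 → run H
t=36: queue=[H] q_used=3 → run H
t=37: (idle)
t=38: (idle)
t=39: (idle)
t=40: (idle)
t=41: (idle)
t=42: (idle)
t=43: (idle)
t=44: (idle)
t=45: (idle)
t=46: (idle)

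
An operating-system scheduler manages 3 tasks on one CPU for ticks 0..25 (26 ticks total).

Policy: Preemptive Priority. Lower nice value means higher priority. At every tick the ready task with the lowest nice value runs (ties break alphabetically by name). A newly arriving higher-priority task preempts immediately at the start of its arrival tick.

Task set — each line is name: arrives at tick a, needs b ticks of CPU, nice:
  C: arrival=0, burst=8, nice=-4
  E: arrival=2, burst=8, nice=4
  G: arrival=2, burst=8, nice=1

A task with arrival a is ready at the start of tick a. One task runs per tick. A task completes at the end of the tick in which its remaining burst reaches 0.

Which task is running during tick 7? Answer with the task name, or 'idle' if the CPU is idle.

running at tick 7 = C

t=0: ready={C} → run C
t=1: ready={C} → run C
t=2: ready={C,E,G} → run C
t=3: ready={C,E,G} → run C
t=4: ready={C,E,G} → run C
t=5: ready={C,E,G} → run C
t=6: ready={C,E,G} → run C
t=7: ready={C,E,G} → run C
t=8: ready={E,G} → run G
t=9: ready={E,G} → run G
t=10: ready={E,G} → run G
t=11: ready={E,G} → run G
t=12: ready={E,G} → run G
t=13: ready={E,G} → run G
t=14: ready={E,G} → run G
t=15: ready={E,G} → run G
t=16: ready={E} → run E
t=17: ready={E} → run E
t=18: ready={E} → run E
t=19: ready={E} → run E
t=20: ready={E} → run E
t=21: ready={E} → run E
t=22: ready={E} → run E
t=23: ready={E} → run E
t=24: (idle)
t=25: (idle)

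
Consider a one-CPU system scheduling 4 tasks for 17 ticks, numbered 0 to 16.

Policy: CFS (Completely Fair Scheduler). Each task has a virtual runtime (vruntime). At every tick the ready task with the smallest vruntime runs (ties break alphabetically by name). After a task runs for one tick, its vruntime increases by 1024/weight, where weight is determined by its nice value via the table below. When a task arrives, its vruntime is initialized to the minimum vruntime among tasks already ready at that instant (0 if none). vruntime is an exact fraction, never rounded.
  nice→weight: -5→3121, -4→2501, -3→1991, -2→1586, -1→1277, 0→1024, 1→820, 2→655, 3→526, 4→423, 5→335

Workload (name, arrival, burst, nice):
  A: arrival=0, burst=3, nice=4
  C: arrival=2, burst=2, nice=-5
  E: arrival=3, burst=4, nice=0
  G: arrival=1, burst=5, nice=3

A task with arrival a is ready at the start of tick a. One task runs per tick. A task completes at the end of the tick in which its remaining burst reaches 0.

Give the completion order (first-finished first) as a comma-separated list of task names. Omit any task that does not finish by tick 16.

t=0: vr[A=0] → run A
t=1: vr[A=1024/423 G=1024/423] → run A
t=2: vr[A=2048/423 C=1024/423 G=1024/423] → run C
t=3: vr[A=2048/423 C=3629056/1320183 E=1024/423 G=1024/423] → run E
t=4: vr[A=2048/423 C=3629056/1320183 E=1447/423 G=1024/423] → run G
t=5: vr[A=2048/423 C=3629056/1320183 E=1447/423 G=485888/111249] → run C
t=6: vr[A=2048/423 E=1447/423 G=485888/111249] → run E
t=7: vr[A=2048/423 E=1870/423 G=485888/111249] → run G
t=8: vr[A=2048/423 E=1870/423 G=702464/111249] → run E
t=9: vr[A=2048/423 E=2293/423 G=702464/111249] → run A
t=10: vr[E=2293/423 G=702464/111249] → run E
t=11: vr[G=702464/111249] → run G
t=12: vr[G=919040/111249] → run G
t=13: vr[G=1135616/111249] → run G
t=14: (idle)
t=15: (idle)
t=16: (idle)

completion order = C, A, E, G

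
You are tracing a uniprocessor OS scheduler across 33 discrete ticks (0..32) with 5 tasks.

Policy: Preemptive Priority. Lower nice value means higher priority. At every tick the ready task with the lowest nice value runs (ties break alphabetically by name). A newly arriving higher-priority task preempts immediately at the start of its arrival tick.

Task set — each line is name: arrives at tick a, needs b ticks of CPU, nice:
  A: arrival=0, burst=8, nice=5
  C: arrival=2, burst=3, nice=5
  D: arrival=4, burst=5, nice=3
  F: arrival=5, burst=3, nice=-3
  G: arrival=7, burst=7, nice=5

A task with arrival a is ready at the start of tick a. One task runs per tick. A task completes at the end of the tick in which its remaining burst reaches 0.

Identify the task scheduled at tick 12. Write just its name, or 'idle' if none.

running at tick 12 = A

t=0: ready={A} → run A
t=1: ready={A} → run A
t=2: ready={A,C} → run A
t=3: ready={A,C} → run A
t=4: ready={A,C,D} → run D
t=5: ready={A,C,D,F} → run F
t=6: ready={A,C,D,F} → run F
t=7: ready={A,C,D,F,G} → run F
t=8: ready={A,C,D,G} → run D
t=9: ready={A,C,D,G} → run D
t=10: ready={A,C,D,G} → run D
t=11: ready={A,C,D,G} → run D
t=12: ready={A,C,G} → run A
t=13: ready={A,C,G} → run A
t=14: ready={A,C,G} → run A
t=15: ready={A,C,G} → run A
t=16: ready={C,G} → run C
t=17: ready={C,G} → run C
t=18: ready={C,G} → run C
t=19: ready={G} → run G
t=20: ready={G} → run G
t=21: ready={G} → run G
t=22: ready={G} → run G
t=23: ready={G} → run G
t=24: ready={G} → run G
t=25: ready={G} → run G
t=26: (idle)
t=27: (idle)
t=28: (idle)
t=29: (idle)
t=30: (idle)
t=31: (idle)
t=32: (idle)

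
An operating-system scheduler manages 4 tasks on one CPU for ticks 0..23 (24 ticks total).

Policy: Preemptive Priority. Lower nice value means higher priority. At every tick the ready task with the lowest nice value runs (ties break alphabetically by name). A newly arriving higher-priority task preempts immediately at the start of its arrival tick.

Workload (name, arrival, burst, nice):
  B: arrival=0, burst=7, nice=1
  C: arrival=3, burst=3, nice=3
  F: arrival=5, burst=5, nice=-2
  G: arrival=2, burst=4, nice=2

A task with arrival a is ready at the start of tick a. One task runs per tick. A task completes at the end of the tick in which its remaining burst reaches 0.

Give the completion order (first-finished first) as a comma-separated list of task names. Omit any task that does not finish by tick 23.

t=0: ready={B} → run B
t=1: ready={B} → run B
t=2: ready={B,G} → run B
t=3: ready={B,C,G} → run B
t=4: ready={B,C,G} → run B
t=5: ready={B,C,F,G} → run F
t=6: ready={B,C,F,G} → run F
t=7: ready={B,C,F,G} → run F
t=8: ready={B,C,F,G} → run F
t=9: ready={B,C,F,G} → run F
t=10: ready={B,C,G} → run B
t=11: ready={B,C,G} → run B
t=12: ready={C,G} → run G
t=13: ready={C,G} → run G
t=14: ready={C,G} → run G
t=15: ready={C,G} → run G
t=16: ready={C} → run C
t=17: ready={C} → run C
t=18: ready={C} → run C
t=19: (idle)
t=20: (idle)
t=21: (idle)
t=22: (idle)
t=23: (idle)

completion order = F, B, G, C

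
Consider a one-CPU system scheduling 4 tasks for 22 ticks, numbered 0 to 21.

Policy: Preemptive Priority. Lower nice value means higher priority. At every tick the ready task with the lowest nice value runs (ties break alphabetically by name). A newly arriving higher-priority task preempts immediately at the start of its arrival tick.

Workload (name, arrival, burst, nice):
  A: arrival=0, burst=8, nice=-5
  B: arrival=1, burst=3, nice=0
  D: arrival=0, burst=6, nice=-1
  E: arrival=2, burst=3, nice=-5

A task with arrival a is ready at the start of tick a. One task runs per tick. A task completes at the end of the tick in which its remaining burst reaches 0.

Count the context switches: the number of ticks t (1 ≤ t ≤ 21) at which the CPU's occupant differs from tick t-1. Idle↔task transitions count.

context switches = 4

t=0: ready={A,D} → run A
t=1: ready={A,B,D} → run A
t=2: ready={A,B,D,E} → run A
t=3: ready={A,B,D,E} → run A
t=4: ready={A,B,D,E} → run A
t=5: ready={A,B,D,E} → run A
t=6: ready={A,B,D,E} → run A
t=7: ready={A,B,D,E} → run A
t=8: ready={B,D,E} → run E
t=9: ready={B,D,E} → run E
t=10: ready={B,D,E} → run E
t=11: ready={B,D} → run D
t=12: ready={B,D} → run D
t=13: ready={B,D} → run D
t=14: ready={B,D} → run D
t=15: ready={B,D} → run D
t=16: ready={B,D} → run D
t=17: ready={B} → run B
t=18: ready={B} → run B
t=19: ready={B} → run B
t=20: (idle)
t=21: (idle)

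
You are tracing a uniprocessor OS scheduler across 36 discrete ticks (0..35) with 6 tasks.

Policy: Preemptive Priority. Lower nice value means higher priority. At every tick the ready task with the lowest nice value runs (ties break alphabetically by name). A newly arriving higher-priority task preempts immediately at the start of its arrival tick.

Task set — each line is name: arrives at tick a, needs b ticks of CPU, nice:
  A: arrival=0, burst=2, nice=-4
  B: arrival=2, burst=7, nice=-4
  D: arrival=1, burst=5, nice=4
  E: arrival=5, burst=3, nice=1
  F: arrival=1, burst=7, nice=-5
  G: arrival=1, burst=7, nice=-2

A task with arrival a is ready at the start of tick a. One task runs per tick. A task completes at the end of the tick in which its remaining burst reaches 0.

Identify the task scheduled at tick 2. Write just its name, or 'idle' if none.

t=0: ready={A} → run A
t=1: ready={A,D,F,G} → run F
t=2: ready={A,B,D,F,G} → run F
t=3: ready={A,B,D,F,G} → run F
t=4: ready={A,B,D,F,G} → run F
t=5: ready={A,B,D,E,F,G} → run F
t=6: ready={A,B,D,E,F,G} → run F
t=7: ready={A,B,D,E,F,G} → run F
t=8: ready={A,B,D,E,G} → run A
t=9: ready={B,D,E,G} → run B
t=10: ready={B,D,E,G} → run B
t=11: ready={B,D,E,G} → run B
t=12: ready={B,D,E,G} → run B
t=13: ready={B,D,E,G} → run B
t=14: ready={B,D,E,G} → run B
t=15: ready={B,D,E,G} → run B
t=16: ready={D,E,G} → run G
t=17: ready={D,E,G} → run G
t=18: ready={D,E,G} → run G
t=19: ready={D,E,G} → run G
t=20: ready={D,E,G} → run G
t=21: ready={D,E,G} → run G
t=22: ready={D,E,G} → run G
t=23: ready={D,E} → run E
t=24: ready={D,E} → run E
t=25: ready={D,E} → run E
t=26: ready={D} → run D
t=27: ready={D} → run D
t=28: ready={D} → run D
t=29: ready={D} → run D
t=30: ready={D} → run D
t=31: (idle)
t=32: (idle)
t=33: (idle)
t=34: (idle)
t=35: (idle)

running at tick 2 = F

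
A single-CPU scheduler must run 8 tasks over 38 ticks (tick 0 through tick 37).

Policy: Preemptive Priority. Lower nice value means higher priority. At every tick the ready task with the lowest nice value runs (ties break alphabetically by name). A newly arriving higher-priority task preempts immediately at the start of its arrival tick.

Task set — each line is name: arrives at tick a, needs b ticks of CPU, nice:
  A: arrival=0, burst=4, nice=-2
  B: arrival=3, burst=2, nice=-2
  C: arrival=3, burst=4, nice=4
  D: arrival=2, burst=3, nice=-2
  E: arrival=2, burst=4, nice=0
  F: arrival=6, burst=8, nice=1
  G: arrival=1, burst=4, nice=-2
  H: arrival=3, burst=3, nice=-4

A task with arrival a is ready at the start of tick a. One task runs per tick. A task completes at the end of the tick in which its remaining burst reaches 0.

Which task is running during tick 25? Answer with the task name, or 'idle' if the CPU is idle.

running at tick 25 = F

t=0: ready={A} → run A
t=1: ready={A,G} → run A
t=2: ready={A,D,E,G} → run A
t=3: ready={A,B,C,D,E,G,H} → run H
t=4: ready={A,B,C,D,E,G,H} → run H
t=5: ready={A,B,C,D,E,G,H} → run H
t=6: ready={A,B,C,D,E,F,G} → run A
t=7: ready={B,C,D,E,F,G} → run B
t=8: ready={B,C,D,E,F,G} → run B
t=9: ready={C,D,E,F,G} → run D
t=10: ready={C,D,E,F,G} → run D
t=11: ready={C,D,E,F,G} → run D
t=12: ready={C,E,F,G} → run G
t=13: ready={C,E,F,G} → run G
t=14: ready={C,E,F,G} → run G
t=15: ready={C,E,F,G} → run G
t=16: ready={C,E,F} → run E
t=17: ready={C,E,F} → run E
t=18: ready={C,E,F} → run E
t=19: ready={C,E,F} → run E
t=20: ready={C,F} → run F
t=21: ready={C,F} → run F
t=22: ready={C,F} → run F
t=23: ready={C,F} → run F
t=24: ready={C,F} → run F
t=25: ready={C,F} → run F
t=26: ready={C,F} → run F
t=27: ready={C,F} → run F
t=28: ready={C} → run C
t=29: ready={C} → run C
t=30: ready={C} → run C
t=31: ready={C} → run C
t=32: (idle)
t=33: (idle)
t=34: (idle)
t=35: (idle)
t=36: (idle)
t=37: (idle)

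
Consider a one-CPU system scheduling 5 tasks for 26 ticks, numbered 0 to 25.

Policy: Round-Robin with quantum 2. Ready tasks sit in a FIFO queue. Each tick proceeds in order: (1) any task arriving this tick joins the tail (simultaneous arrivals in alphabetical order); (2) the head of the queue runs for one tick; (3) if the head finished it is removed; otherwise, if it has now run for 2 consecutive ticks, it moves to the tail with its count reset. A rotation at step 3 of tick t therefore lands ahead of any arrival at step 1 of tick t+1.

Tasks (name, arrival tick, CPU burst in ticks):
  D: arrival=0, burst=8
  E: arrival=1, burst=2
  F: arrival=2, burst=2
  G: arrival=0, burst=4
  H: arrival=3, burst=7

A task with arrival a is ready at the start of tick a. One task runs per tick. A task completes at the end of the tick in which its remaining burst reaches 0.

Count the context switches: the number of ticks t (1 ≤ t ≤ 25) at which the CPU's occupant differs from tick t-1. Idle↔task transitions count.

t=0: queue=[D,G] q_used=0 → run D
t=1: queue=[D,G,E] q_used=1 → run D
t=2: queue=[G,E,D,F] q_used=0 → run G
t=3: queue=[G,E,D,F,H] q_used=1 → run G
t=4: queue=[E,D,F,H,G] q_used=0 → run E
t=5: queue=[E,D,F,H,G] q_used=1 → run E
t=6: queue=[D,F,H,G] q_used=0 → run D
t=7: queue=[D,F,H,G] q_used=1 → run D
t=8: queue=[F,H,G,D] q_used=0 → run F
t=9: queue=[F,H,G,D] q_used=1 → run F
t=10: queue=[H,G,D] q_used=0 → run H
t=11: queue=[H,G,D] q_used=1 → run H
t=12: queue=[G,D,H] q_used=0 → run G
t=13: queue=[G,D,H] q_used=1 → run G
t=14: queue=[D,H] q_used=0 → run D
t=15: queue=[D,H] q_used=1 → run D
t=16: queue=[H,D] q_used=0 → run H
t=17: queue=[H,D] q_used=1 → run H
t=18: queue=[D,H] q_used=0 → run D
t=19: queue=[D,H] q_used=1 → run D
t=20: queue=[H] q_used=0 → run H
t=21: queue=[H] q_used=1 → run H
t=22: queue=[H] q_used=0 → run H
t=23: (idle)
t=24: (idle)
t=25: (idle)

context switches = 11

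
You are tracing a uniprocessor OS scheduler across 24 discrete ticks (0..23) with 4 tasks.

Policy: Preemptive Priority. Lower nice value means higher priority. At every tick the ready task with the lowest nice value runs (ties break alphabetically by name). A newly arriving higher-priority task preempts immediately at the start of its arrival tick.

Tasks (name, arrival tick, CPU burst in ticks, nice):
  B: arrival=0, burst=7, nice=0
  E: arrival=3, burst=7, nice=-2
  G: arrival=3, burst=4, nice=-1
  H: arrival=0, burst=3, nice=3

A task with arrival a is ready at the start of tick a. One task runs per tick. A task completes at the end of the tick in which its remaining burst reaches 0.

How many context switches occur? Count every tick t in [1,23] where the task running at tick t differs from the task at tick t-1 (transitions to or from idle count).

t=0: ready={B,H} → run B
t=1: ready={B,H} → run B
t=2: ready={B,H} → run B
t=3: ready={B,E,G,H} → run E
t=4: ready={B,E,G,H} → run E
t=5: ready={B,E,G,H} → run E
t=6: ready={B,E,G,H} → run E
t=7: ready={B,E,G,H} → run E
t=8: ready={B,E,G,H} → run E
t=9: ready={B,E,G,H} → run E
t=10: ready={B,G,H} → run G
t=11: ready={B,G,H} → run G
t=12: ready={B,G,H} → run G
t=13: ready={B,G,H} → run G
t=14: ready={B,H} → run B
t=15: ready={B,H} → run B
t=16: ready={B,H} → run B
t=17: ready={B,H} → run B
t=18: ready={H} → run H
t=19: ready={H} → run H
t=20: ready={H} → run H
t=21: (idle)
t=22: (idle)
t=23: (idle)

context switches = 5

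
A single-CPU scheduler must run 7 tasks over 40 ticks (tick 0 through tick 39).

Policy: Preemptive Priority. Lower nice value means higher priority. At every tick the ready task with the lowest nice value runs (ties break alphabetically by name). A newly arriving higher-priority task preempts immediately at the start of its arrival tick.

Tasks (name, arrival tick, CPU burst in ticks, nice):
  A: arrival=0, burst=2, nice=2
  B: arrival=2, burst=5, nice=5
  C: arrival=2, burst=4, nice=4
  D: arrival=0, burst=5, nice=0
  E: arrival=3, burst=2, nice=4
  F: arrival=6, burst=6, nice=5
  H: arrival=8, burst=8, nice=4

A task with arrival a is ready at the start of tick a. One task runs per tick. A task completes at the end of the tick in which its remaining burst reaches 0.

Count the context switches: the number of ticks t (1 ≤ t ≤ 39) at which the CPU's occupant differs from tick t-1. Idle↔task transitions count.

context switches = 7

t=0: ready={A,D} → run D
t=1: ready={A,D} → run D
t=2: ready={A,B,C,D} → run D
t=3: ready={A,B,C,D,E} → run D
t=4: ready={A,B,C,D,E} → run D
t=5: ready={A,B,C,E} → run A
t=6: ready={A,B,C,E,F} → run A
t=7: ready={B,C,E,F} → run C
t=8: ready={B,C,E,F,H} → run C
t=9: ready={B,C,E,F,H} → run C
t=10: ready={B,C,E,F,H} → run C
t=11: ready={B,E,F,H} → run E
t=12: ready={B,E,F,H} → run E
t=13: ready={B,F,H} → run H
t=14: ready={B,F,H} → run H
t=15: ready={B,F,H} → run H
t=16: ready={B,F,H} → run H
t=17: ready={B,F,H} → run H
t=18: ready={B,F,H} → run H
t=19: ready={B,F,H} → run H
t=20: ready={B,F,H} → run H
t=21: ready={B,F} → run B
t=22: ready={B,F} → run B
t=23: ready={B,F} → run B
t=24: ready={B,F} → run B
t=25: ready={B,F} → run B
t=26: ready={F} → run F
t=27: ready={F} → run F
t=28: ready={F} → run F
t=29: ready={F} → run F
t=30: ready={F} → run F
t=31: ready={F} → run F
t=32: (idle)
t=33: (idle)
t=34: (idle)
t=35: (idle)
t=36: (idle)
t=37: (idle)
t=38: (idle)
t=39: (idle)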